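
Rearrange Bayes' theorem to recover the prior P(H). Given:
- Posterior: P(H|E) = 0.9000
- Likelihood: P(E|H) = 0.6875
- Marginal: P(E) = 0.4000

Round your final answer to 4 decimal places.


From Bayes' theorem: P(H|E) = P(E|H) × P(H) / P(E)

Rearranging for P(H):
P(H) = P(H|E) × P(E) / P(E|H)
     = 0.9000 × 0.4000 / 0.6875
     = 0.36000000 / 0.6875
     = 0.5236


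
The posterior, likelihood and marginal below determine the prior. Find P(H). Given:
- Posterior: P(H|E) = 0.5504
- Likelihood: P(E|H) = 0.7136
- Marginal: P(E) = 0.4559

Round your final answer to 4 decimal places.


From Bayes' theorem: P(H|E) = P(E|H) × P(H) / P(E)

Rearranging for P(H):
P(H) = P(H|E) × P(E) / P(E|H)
     = 0.5504 × 0.4559 / 0.7136
     = 0.25092736 / 0.7136
     = 0.3516


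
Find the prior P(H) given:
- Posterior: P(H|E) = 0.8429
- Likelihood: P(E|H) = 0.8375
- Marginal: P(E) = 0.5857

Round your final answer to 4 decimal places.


From Bayes' theorem: P(H|E) = P(E|H) × P(H) / P(E)

Rearranging for P(H):
P(H) = P(H|E) × P(E) / P(E|H)
     = 0.8429 × 0.5857 / 0.8375
     = 0.49368653 / 0.8375
     = 0.5895


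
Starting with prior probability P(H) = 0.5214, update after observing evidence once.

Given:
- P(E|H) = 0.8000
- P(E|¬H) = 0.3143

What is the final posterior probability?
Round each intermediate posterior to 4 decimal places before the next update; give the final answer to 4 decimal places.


Sequential Bayesian updating:

Initial prior: P(H) = 0.5214

Update 1:
  P(E) = 0.8000 × 0.5214 + 0.3143 × 0.4786 = 0.41712000 + 0.15042398 = 0.56754398
  P(H|E) = 0.41712000 / 0.56754398 = 0.7350

Final posterior: 0.7350


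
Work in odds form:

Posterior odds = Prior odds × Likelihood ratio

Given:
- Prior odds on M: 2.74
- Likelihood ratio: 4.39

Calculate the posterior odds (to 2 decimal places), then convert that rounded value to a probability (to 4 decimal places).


Step 1: Calculate posterior odds
Posterior odds = Prior odds × LR
               = 2.74 × 4.39
               = 12.03

Step 2: Convert to probability
P(M|E) = Posterior odds / (1 + Posterior odds)
       = 12.03 / (1 + 12.03)
       = 12.03 / 13.03
       = 0.9233

The evidence increased P(M) from 0.7326 to 0.9233.


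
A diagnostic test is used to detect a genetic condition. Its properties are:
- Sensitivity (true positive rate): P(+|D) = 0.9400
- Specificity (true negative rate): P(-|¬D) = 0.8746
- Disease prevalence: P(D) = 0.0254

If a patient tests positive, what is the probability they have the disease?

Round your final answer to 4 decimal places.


Let D = has disease, + = positive test

Given:
- P(D) = 0.0254 (prevalence)
- P(+|D) = 0.9400 (sensitivity)
- P(-|¬D) = 0.8746 (specificity)
- P(+|¬D) = 0.1254 (false positive rate = 1 - specificity)

Step 1: Find P(+)
P(+) = P(+|D)P(D) + P(+|¬D)P(¬D)
     = 0.9400 × 0.0254 + 0.1254 × 0.9746
     = 0.02387600 + 0.12221484
     = 0.14609084

Step 2: Apply Bayes' theorem for P(D|+)
P(D|+) = P(+|D)P(D) / P(+)
       = 0.02387600 / 0.14609084
       = 0.1634


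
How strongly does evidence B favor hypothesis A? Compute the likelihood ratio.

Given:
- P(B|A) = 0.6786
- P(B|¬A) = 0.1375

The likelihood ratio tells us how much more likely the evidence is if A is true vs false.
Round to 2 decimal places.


Likelihood Ratio (LR) = P(B|A) / P(B|¬A)

LR = 0.6786 / 0.1375
   = 4.94

The evidence is 4.94 times more likely if A is true than if A is false.
Since LR > 1, the evidence supports A over ¬A.


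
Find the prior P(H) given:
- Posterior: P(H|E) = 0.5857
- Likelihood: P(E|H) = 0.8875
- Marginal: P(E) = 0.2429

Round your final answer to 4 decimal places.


From Bayes' theorem: P(H|E) = P(E|H) × P(H) / P(E)

Rearranging for P(H):
P(H) = P(H|E) × P(E) / P(E|H)
     = 0.5857 × 0.2429 / 0.8875
     = 0.14226653 / 0.8875
     = 0.1603


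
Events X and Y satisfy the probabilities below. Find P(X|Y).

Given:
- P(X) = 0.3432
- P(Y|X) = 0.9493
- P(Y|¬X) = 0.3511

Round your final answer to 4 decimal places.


Bayes' theorem: P(X|Y) = P(Y|X) × P(X) / P(Y)

Step 1: Calculate P(Y) using law of total probability
P(Y) = P(Y|X)P(X) + P(Y|¬X)P(¬X)
     = 0.9493 × 0.3432 + 0.3511 × 0.6568
     = 0.32579976 + 0.23060248
     = 0.55640224

Step 2: Apply Bayes' theorem
P(X|Y) = P(Y|X) × P(X) / P(Y)
       = 0.32579976 / 0.55640224
       = 0.5855


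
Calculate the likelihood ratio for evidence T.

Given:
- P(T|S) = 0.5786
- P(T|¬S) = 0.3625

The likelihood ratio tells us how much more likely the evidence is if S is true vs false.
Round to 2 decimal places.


Likelihood Ratio (LR) = P(T|S) / P(T|¬S)

LR = 0.5786 / 0.3625
   = 1.60

The evidence is 1.60 times more likely if S is true than if S is false.
LR > 1, so observing T raises the odds in favor of S.


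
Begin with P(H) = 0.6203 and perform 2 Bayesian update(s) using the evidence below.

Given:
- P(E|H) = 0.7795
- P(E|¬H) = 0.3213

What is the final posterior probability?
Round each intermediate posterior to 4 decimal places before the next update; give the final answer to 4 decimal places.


Sequential Bayesian updating:

Initial prior: P(H) = 0.6203

Update 1:
  P(E) = 0.7795 × 0.6203 + 0.3213 × 0.3797 = 0.48352385 + 0.12199761 = 0.60552146
  P(H|E) = 0.48352385 / 0.60552146 = 0.7985

Update 2:
  P(E) = 0.7795 × 0.7985 + 0.3213 × 0.2015 = 0.62243075 + 0.06474195 = 0.68717270
  P(H|E) = 0.62243075 / 0.68717270 = 0.9058

Final posterior: 0.9058


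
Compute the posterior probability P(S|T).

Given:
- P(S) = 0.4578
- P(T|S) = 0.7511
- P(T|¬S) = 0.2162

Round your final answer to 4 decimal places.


Bayes' theorem: P(S|T) = P(T|S) × P(S) / P(T)

Step 1: Calculate P(T) using law of total probability
P(T) = P(T|S)P(S) + P(T|¬S)P(¬S)
     = 0.7511 × 0.4578 + 0.2162 × 0.5422
     = 0.34385358 + 0.11722364
     = 0.46107722

Step 2: Apply Bayes' theorem
P(S|T) = P(T|S) × P(S) / P(T)
       = 0.34385358 / 0.46107722
       = 0.7458


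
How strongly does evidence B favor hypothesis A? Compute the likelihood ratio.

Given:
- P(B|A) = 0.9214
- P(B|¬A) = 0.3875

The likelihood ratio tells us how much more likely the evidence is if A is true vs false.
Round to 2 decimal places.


Likelihood Ratio (LR) = P(B|A) / P(B|¬A)

LR = 0.9214 / 0.3875
   = 2.38

The evidence is 2.38 times more likely if A is true than if A is false.
Since LR > 1, the evidence supports A over ¬A.


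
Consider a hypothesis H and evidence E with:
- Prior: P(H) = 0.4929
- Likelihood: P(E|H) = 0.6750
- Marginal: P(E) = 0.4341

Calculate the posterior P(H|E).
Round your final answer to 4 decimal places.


Using Bayes' theorem:

P(H|E) = P(E|H) × P(H) / P(E)
       = 0.6750 × 0.4929 / 0.4341
       = 0.33270750 / 0.4341
       = 0.7664

The evidence strengthens our belief in H.
Prior: 0.4929 → Posterior: 0.7664


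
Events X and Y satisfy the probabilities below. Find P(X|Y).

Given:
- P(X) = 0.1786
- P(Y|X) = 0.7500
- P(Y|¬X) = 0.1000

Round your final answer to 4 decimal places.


Bayes' theorem: P(X|Y) = P(Y|X) × P(X) / P(Y)

Step 1: Calculate P(Y) using law of total probability
P(Y) = P(Y|X)P(X) + P(Y|¬X)P(¬X)
     = 0.7500 × 0.1786 + 0.1000 × 0.8214
     = 0.13395000 + 0.08214000
     = 0.21609000

Step 2: Apply Bayes' theorem
P(X|Y) = P(Y|X) × P(X) / P(Y)
       = 0.13395000 / 0.21609000
       = 0.6199


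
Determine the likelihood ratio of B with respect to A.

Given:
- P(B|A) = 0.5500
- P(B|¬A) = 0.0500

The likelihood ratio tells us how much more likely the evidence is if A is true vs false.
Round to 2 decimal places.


Likelihood Ratio (LR) = P(B|A) / P(B|¬A)

LR = 0.5500 / 0.0500
   = 11.00

The evidence is 11.00 times more likely if A is true than if A is false.
LR > 1, so observing B raises the odds in favor of A.


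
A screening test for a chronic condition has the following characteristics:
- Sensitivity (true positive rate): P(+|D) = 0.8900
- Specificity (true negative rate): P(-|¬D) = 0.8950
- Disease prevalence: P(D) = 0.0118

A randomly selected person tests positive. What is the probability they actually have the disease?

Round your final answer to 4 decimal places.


Let D = has disease, + = positive test

Given:
- P(D) = 0.0118 (prevalence)
- P(+|D) = 0.8900 (sensitivity)
- P(-|¬D) = 0.8950 (specificity)
- P(+|¬D) = 0.1050 (false positive rate = 1 - specificity)

Step 1: Find P(+)
P(+) = P(+|D)P(D) + P(+|¬D)P(¬D)
     = 0.8900 × 0.0118 + 0.1050 × 0.9882
     = 0.01050200 + 0.10376100
     = 0.11426300

Step 2: Apply Bayes' theorem for P(D|+)
P(D|+) = P(+|D)P(D) / P(+)
       = 0.01050200 / 0.11426300
       = 0.0919


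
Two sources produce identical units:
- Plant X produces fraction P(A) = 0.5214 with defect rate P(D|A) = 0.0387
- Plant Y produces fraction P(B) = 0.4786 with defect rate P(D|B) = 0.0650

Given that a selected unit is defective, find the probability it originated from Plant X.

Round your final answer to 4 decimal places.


Let A = from Plant X, D = defective

Given:
- P(A) = 0.5214, P(B) = 0.4786
- P(D|A) = 0.0387, P(D|B) = 0.0650

Step 1: Find P(D)
P(D) = P(D|A)P(A) + P(D|B)P(B)
     = 0.0387 × 0.5214 + 0.0650 × 0.4786
     = 0.02017818 + 0.03110900
     = 0.05128718

Step 2: Apply Bayes' theorem
P(A|D) = P(D|A)P(A) / P(D)
       = 0.02017818 / 0.05128718
       = 0.3934


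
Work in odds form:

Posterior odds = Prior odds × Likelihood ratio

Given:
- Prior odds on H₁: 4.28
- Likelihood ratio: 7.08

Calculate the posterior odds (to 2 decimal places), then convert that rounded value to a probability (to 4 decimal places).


Step 1: Calculate posterior odds
Posterior odds = Prior odds × LR
               = 4.28 × 7.08
               = 30.30

Step 2: Convert to probability
P(H₁|E) = Posterior odds / (1 + Posterior odds)
       = 30.30 / (1 + 30.30)
       = 30.30 / 31.30
       = 0.9681

The evidence increased P(H₁) from 0.8106 to 0.9681.


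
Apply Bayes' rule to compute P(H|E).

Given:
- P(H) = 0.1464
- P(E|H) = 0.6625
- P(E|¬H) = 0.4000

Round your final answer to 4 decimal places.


Bayes' theorem: P(H|E) = P(E|H) × P(H) / P(E)

Step 1: Calculate P(E) using law of total probability
P(E) = P(E|H)P(H) + P(E|¬H)P(¬H)
     = 0.6625 × 0.1464 + 0.4000 × 0.8536
     = 0.09699000 + 0.34144000
     = 0.43843000

Step 2: Apply Bayes' theorem
P(H|E) = P(E|H) × P(H) / P(E)
       = 0.09699000 / 0.43843000
       = 0.2212


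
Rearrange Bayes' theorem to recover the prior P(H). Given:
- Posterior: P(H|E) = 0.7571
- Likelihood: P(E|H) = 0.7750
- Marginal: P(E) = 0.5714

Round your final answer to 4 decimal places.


From Bayes' theorem: P(H|E) = P(E|H) × P(H) / P(E)

Rearranging for P(H):
P(H) = P(H|E) × P(E) / P(E|H)
     = 0.7571 × 0.5714 / 0.7750
     = 0.43260694 / 0.7750
     = 0.5582


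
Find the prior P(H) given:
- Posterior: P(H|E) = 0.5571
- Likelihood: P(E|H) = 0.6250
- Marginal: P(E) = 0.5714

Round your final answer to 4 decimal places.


From Bayes' theorem: P(H|E) = P(E|H) × P(H) / P(E)

Rearranging for P(H):
P(H) = P(H|E) × P(E) / P(E|H)
     = 0.5571 × 0.5714 / 0.6250
     = 0.31832694 / 0.6250
     = 0.5093


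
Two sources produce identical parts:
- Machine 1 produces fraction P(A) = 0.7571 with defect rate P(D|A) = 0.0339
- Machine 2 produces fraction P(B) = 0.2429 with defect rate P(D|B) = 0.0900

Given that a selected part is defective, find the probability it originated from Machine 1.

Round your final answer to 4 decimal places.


Let A = from Machine 1, D = defective

Given:
- P(A) = 0.7571, P(B) = 0.2429
- P(D|A) = 0.0339, P(D|B) = 0.0900

Step 1: Find P(D)
P(D) = P(D|A)P(A) + P(D|B)P(B)
     = 0.0339 × 0.7571 + 0.0900 × 0.2429
     = 0.02566569 + 0.02186100
     = 0.04752669

Step 2: Apply Bayes' theorem
P(A|D) = P(D|A)P(A) / P(D)
       = 0.02566569 / 0.04752669
       = 0.5400


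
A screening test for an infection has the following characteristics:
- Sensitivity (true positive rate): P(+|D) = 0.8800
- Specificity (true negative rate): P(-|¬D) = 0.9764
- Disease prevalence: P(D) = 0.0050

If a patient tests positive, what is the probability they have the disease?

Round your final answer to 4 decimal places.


Let D = has disease, + = positive test

Given:
- P(D) = 0.0050 (prevalence)
- P(+|D) = 0.8800 (sensitivity)
- P(-|¬D) = 0.9764 (specificity)
- P(+|¬D) = 0.0236 (false positive rate = 1 - specificity)

Step 1: Find P(+)
P(+) = P(+|D)P(D) + P(+|¬D)P(¬D)
     = 0.8800 × 0.0050 + 0.0236 × 0.9950
     = 0.00440000 + 0.02348200
     = 0.02788200

Step 2: Apply Bayes' theorem for P(D|+)
P(D|+) = P(+|D)P(D) / P(+)
       = 0.00440000 / 0.02788200
       = 0.1578


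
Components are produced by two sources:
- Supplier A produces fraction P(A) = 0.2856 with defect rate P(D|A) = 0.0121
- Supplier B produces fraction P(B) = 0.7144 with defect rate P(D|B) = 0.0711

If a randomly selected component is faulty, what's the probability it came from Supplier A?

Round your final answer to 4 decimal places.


Let A = from Supplier A, D = faulty

Given:
- P(A) = 0.2856, P(B) = 0.7144
- P(D|A) = 0.0121, P(D|B) = 0.0711

Step 1: Find P(D)
P(D) = P(D|A)P(A) + P(D|B)P(B)
     = 0.0121 × 0.2856 + 0.0711 × 0.7144
     = 0.00345576 + 0.05079384
     = 0.05424960

Step 2: Apply Bayes' theorem
P(A|D) = P(D|A)P(A) / P(D)
       = 0.00345576 / 0.05424960
       = 0.0637


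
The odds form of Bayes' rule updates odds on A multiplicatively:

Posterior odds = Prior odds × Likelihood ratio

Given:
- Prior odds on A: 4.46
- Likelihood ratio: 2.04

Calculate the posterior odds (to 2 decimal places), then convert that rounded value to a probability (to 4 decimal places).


Step 1: Calculate posterior odds
Posterior odds = Prior odds × LR
               = 4.46 × 2.04
               = 9.10

Step 2: Convert to probability
P(A|E) = Posterior odds / (1 + Posterior odds)
       = 9.10 / (1 + 9.10)
       = 9.10 / 10.10
       = 0.9010

The evidence increased P(A) from 0.8168 to 0.9010.


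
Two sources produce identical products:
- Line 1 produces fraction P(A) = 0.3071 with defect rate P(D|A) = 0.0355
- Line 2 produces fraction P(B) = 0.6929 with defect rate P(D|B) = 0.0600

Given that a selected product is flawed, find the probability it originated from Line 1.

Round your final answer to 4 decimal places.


Let A = from Line 1, D = flawed

Given:
- P(A) = 0.3071, P(B) = 0.6929
- P(D|A) = 0.0355, P(D|B) = 0.0600

Step 1: Find P(D)
P(D) = P(D|A)P(A) + P(D|B)P(B)
     = 0.0355 × 0.3071 + 0.0600 × 0.6929
     = 0.01090205 + 0.04157400
     = 0.05247605

Step 2: Apply Bayes' theorem
P(A|D) = P(D|A)P(A) / P(D)
       = 0.01090205 / 0.05247605
       = 0.2078


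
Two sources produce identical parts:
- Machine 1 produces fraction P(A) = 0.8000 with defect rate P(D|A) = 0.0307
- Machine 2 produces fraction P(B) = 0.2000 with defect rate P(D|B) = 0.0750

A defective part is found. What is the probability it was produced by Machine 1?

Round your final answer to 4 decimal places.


Let A = from Machine 1, D = defective

Given:
- P(A) = 0.8000, P(B) = 0.2000
- P(D|A) = 0.0307, P(D|B) = 0.0750

Step 1: Find P(D)
P(D) = P(D|A)P(A) + P(D|B)P(B)
     = 0.0307 × 0.8000 + 0.0750 × 0.2000
     = 0.02456000 + 0.01500000
     = 0.03956000

Step 2: Apply Bayes' theorem
P(A|D) = P(D|A)P(A) / P(D)
       = 0.02456000 / 0.03956000
       = 0.6208


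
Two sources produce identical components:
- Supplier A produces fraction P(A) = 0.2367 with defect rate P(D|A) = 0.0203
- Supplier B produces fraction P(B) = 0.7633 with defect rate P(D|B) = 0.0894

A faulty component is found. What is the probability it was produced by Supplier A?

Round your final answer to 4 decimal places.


Let A = from Supplier A, D = faulty

Given:
- P(A) = 0.2367, P(B) = 0.7633
- P(D|A) = 0.0203, P(D|B) = 0.0894

Step 1: Find P(D)
P(D) = P(D|A)P(A) + P(D|B)P(B)
     = 0.0203 × 0.2367 + 0.0894 × 0.7633
     = 0.00480501 + 0.06823902
     = 0.07304403

Step 2: Apply Bayes' theorem
P(A|D) = P(D|A)P(A) / P(D)
       = 0.00480501 / 0.07304403
       = 0.0658


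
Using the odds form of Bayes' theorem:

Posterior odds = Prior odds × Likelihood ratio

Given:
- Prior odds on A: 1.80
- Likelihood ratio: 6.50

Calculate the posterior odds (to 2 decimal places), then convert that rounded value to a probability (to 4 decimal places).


Step 1: Calculate posterior odds
Posterior odds = Prior odds × LR
               = 1.80 × 6.50
               = 11.70

Step 2: Convert to probability
P(A|E) = Posterior odds / (1 + Posterior odds)
       = 11.70 / (1 + 11.70)
       = 11.70 / 12.70
       = 0.9213

The evidence increased P(A) from 0.6429 to 0.9213.


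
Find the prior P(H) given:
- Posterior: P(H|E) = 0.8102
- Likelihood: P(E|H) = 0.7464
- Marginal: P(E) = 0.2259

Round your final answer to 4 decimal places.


From Bayes' theorem: P(H|E) = P(E|H) × P(H) / P(E)

Rearranging for P(H):
P(H) = P(H|E) × P(E) / P(E|H)
     = 0.8102 × 0.2259 / 0.7464
     = 0.18302418 / 0.7464
     = 0.2452


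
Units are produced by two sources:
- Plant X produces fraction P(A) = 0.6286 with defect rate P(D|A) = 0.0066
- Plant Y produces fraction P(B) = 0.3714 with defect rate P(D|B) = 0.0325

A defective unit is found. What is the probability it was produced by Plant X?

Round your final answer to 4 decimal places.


Let A = from Plant X, D = defective

Given:
- P(A) = 0.6286, P(B) = 0.3714
- P(D|A) = 0.0066, P(D|B) = 0.0325

Step 1: Find P(D)
P(D) = P(D|A)P(A) + P(D|B)P(B)
     = 0.0066 × 0.6286 + 0.0325 × 0.3714
     = 0.00414876 + 0.01207050
     = 0.01621926

Step 2: Apply Bayes' theorem
P(A|D) = P(D|A)P(A) / P(D)
       = 0.00414876 / 0.01621926
       = 0.2558


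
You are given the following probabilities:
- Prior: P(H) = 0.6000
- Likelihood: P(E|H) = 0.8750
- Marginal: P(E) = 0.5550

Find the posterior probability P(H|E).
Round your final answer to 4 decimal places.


Using Bayes' theorem:

P(H|E) = P(E|H) × P(H) / P(E)
       = 0.8750 × 0.6000 / 0.5550
       = 0.52500000 / 0.5550
       = 0.9459

The evidence strengthens our belief in H.
Prior: 0.6000 → Posterior: 0.9459


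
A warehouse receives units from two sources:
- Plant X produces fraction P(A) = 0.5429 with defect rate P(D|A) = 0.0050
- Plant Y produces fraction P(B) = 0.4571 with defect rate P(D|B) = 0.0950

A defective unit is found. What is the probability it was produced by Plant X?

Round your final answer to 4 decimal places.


Let A = from Plant X, D = defective

Given:
- P(A) = 0.5429, P(B) = 0.4571
- P(D|A) = 0.0050, P(D|B) = 0.0950

Step 1: Find P(D)
P(D) = P(D|A)P(A) + P(D|B)P(B)
     = 0.0050 × 0.5429 + 0.0950 × 0.4571
     = 0.00271450 + 0.04342450
     = 0.04613900

Step 2: Apply Bayes' theorem
P(A|D) = P(D|A)P(A) / P(D)
       = 0.00271450 / 0.04613900
       = 0.0588


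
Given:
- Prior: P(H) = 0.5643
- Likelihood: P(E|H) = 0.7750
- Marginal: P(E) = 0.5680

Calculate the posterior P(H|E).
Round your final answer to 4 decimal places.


Using Bayes' theorem:

P(H|E) = P(E|H) × P(H) / P(E)
       = 0.7750 × 0.5643 / 0.5680
       = 0.43733250 / 0.5680
       = 0.7700

The evidence strengthens our belief in H.
Prior: 0.5643 → Posterior: 0.7700


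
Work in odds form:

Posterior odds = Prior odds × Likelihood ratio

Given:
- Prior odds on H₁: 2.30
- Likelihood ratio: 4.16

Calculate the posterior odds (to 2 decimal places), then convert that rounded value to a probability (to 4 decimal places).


Step 1: Calculate posterior odds
Posterior odds = Prior odds × LR
               = 2.30 × 4.16
               = 9.57

Step 2: Convert to probability
P(H₁|E) = Posterior odds / (1 + Posterior odds)
       = 9.57 / (1 + 9.57)
       = 9.57 / 10.57
       = 0.9054

The evidence increased P(H₁) from 0.6970 to 0.9054.


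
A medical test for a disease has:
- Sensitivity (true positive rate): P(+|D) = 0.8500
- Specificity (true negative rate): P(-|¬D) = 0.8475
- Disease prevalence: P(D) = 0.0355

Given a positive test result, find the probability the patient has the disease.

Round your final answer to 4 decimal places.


Let D = has disease, + = positive test

Given:
- P(D) = 0.0355 (prevalence)
- P(+|D) = 0.8500 (sensitivity)
- P(-|¬D) = 0.8475 (specificity)
- P(+|¬D) = 0.1525 (false positive rate = 1 - specificity)

Step 1: Find P(+)
P(+) = P(+|D)P(D) + P(+|¬D)P(¬D)
     = 0.8500 × 0.0355 + 0.1525 × 0.9645
     = 0.03017500 + 0.14708625
     = 0.17726125

Step 2: Apply Bayes' theorem for P(D|+)
P(D|+) = P(+|D)P(D) / P(+)
       = 0.03017500 / 0.17726125
       = 0.1702


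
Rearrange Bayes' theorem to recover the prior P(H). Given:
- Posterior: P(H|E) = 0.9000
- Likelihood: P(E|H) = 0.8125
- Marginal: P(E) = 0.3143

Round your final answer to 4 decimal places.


From Bayes' theorem: P(H|E) = P(E|H) × P(H) / P(E)

Rearranging for P(H):
P(H) = P(H|E) × P(E) / P(E|H)
     = 0.9000 × 0.3143 / 0.8125
     = 0.28287000 / 0.8125
     = 0.3481


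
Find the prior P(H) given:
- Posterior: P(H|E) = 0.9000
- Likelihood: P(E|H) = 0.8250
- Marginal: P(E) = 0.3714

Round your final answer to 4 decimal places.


From Bayes' theorem: P(H|E) = P(E|H) × P(H) / P(E)

Rearranging for P(H):
P(H) = P(H|E) × P(E) / P(E|H)
     = 0.9000 × 0.3714 / 0.8250
     = 0.33426000 / 0.8250
     = 0.4052


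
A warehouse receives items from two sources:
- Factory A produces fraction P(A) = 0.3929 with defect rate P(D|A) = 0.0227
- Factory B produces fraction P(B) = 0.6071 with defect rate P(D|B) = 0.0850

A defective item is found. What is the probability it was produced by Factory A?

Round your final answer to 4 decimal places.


Let A = from Factory A, D = defective

Given:
- P(A) = 0.3929, P(B) = 0.6071
- P(D|A) = 0.0227, P(D|B) = 0.0850

Step 1: Find P(D)
P(D) = P(D|A)P(A) + P(D|B)P(B)
     = 0.0227 × 0.3929 + 0.0850 × 0.6071
     = 0.00891883 + 0.05160350
     = 0.06052233

Step 2: Apply Bayes' theorem
P(A|D) = P(D|A)P(A) / P(D)
       = 0.00891883 / 0.06052233
       = 0.1474


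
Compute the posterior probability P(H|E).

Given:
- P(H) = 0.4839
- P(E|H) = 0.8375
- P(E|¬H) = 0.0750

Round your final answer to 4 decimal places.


Bayes' theorem: P(H|E) = P(E|H) × P(H) / P(E)

Step 1: Calculate P(E) using law of total probability
P(E) = P(E|H)P(H) + P(E|¬H)P(¬H)
     = 0.8375 × 0.4839 + 0.0750 × 0.5161
     = 0.40526625 + 0.03870750
     = 0.44397375

Step 2: Apply Bayes' theorem
P(H|E) = P(E|H) × P(H) / P(E)
       = 0.40526625 / 0.44397375
       = 0.9128


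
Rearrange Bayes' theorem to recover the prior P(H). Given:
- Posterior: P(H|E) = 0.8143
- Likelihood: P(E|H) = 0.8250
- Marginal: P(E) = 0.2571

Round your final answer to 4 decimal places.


From Bayes' theorem: P(H|E) = P(E|H) × P(H) / P(E)

Rearranging for P(H):
P(H) = P(H|E) × P(E) / P(E|H)
     = 0.8143 × 0.2571 / 0.8250
     = 0.20935653 / 0.8250
     = 0.2538


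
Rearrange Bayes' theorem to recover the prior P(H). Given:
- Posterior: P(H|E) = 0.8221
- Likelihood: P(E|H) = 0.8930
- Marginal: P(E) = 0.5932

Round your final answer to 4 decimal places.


From Bayes' theorem: P(H|E) = P(E|H) × P(H) / P(E)

Rearranging for P(H):
P(H) = P(H|E) × P(E) / P(E|H)
     = 0.8221 × 0.5932 / 0.8930
     = 0.48766972 / 0.8930
     = 0.5461


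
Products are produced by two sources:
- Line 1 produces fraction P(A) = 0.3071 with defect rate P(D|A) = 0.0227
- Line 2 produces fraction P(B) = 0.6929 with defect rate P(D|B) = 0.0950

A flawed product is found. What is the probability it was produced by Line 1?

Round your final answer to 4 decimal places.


Let A = from Line 1, D = flawed

Given:
- P(A) = 0.3071, P(B) = 0.6929
- P(D|A) = 0.0227, P(D|B) = 0.0950

Step 1: Find P(D)
P(D) = P(D|A)P(A) + P(D|B)P(B)
     = 0.0227 × 0.3071 + 0.0950 × 0.6929
     = 0.00697117 + 0.06582550
     = 0.07279667

Step 2: Apply Bayes' theorem
P(A|D) = P(D|A)P(A) / P(D)
       = 0.00697117 / 0.07279667
       = 0.0958


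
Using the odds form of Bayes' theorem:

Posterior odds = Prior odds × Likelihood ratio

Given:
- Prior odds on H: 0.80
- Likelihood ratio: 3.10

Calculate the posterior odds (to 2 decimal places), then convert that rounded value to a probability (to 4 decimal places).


Step 1: Calculate posterior odds
Posterior odds = Prior odds × LR
               = 0.80 × 3.10
               = 2.48

Step 2: Convert to probability
P(H|E) = Posterior odds / (1 + Posterior odds)
       = 2.48 / (1 + 2.48)
       = 2.48 / 3.48
       = 0.7126

The evidence increased P(H) from 0.4444 to 0.7126.


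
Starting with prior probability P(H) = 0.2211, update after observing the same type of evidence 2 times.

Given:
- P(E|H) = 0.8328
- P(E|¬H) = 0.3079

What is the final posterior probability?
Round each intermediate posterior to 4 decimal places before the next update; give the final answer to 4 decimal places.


Sequential Bayesian updating:

Initial prior: P(H) = 0.2211

Update 1:
  P(E) = 0.8328 × 0.2211 + 0.3079 × 0.7789 = 0.18413208 + 0.23982331 = 0.42395539
  P(H|E) = 0.18413208 / 0.42395539 = 0.4343

Update 2:
  P(E) = 0.8328 × 0.4343 + 0.3079 × 0.5657 = 0.36168504 + 0.17417903 = 0.53586407
  P(H|E) = 0.36168504 / 0.53586407 = 0.6750

Final posterior: 0.6750


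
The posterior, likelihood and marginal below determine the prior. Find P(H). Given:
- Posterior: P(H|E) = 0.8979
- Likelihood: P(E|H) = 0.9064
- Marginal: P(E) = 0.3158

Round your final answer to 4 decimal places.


From Bayes' theorem: P(H|E) = P(E|H) × P(H) / P(E)

Rearranging for P(H):
P(H) = P(H|E) × P(E) / P(E|H)
     = 0.8979 × 0.3158 / 0.9064
     = 0.28355682 / 0.9064
     = 0.3128


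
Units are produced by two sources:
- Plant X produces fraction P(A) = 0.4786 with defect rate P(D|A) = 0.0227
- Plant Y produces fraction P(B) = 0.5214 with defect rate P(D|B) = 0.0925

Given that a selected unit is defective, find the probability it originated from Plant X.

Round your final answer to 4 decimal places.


Let A = from Plant X, D = defective

Given:
- P(A) = 0.4786, P(B) = 0.5214
- P(D|A) = 0.0227, P(D|B) = 0.0925

Step 1: Find P(D)
P(D) = P(D|A)P(A) + P(D|B)P(B)
     = 0.0227 × 0.4786 + 0.0925 × 0.5214
     = 0.01086422 + 0.04822950
     = 0.05909372

Step 2: Apply Bayes' theorem
P(A|D) = P(D|A)P(A) / P(D)
       = 0.01086422 / 0.05909372
       = 0.1838


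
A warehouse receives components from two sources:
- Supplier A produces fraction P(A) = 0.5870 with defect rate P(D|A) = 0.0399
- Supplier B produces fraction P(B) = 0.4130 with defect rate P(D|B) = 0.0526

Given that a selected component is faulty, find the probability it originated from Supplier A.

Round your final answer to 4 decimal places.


Let A = from Supplier A, D = faulty

Given:
- P(A) = 0.5870, P(B) = 0.4130
- P(D|A) = 0.0399, P(D|B) = 0.0526

Step 1: Find P(D)
P(D) = P(D|A)P(A) + P(D|B)P(B)
     = 0.0399 × 0.5870 + 0.0526 × 0.4130
     = 0.02342130 + 0.02172380
     = 0.04514510

Step 2: Apply Bayes' theorem
P(A|D) = P(D|A)P(A) / P(D)
       = 0.02342130 / 0.04514510
       = 0.5188


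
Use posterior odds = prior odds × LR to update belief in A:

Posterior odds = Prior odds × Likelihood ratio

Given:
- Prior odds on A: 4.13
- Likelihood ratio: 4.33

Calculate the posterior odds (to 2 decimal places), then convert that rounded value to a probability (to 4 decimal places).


Step 1: Calculate posterior odds
Posterior odds = Prior odds × LR
               = 4.13 × 4.33
               = 17.88

Step 2: Convert to probability
P(A|E) = Posterior odds / (1 + Posterior odds)
       = 17.88 / (1 + 17.88)
       = 17.88 / 18.88
       = 0.9470

The evidence increased P(A) from 0.8051 to 0.9470.


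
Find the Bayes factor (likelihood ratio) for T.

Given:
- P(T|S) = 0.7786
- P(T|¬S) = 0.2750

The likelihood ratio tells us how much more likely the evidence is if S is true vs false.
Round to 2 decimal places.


Likelihood Ratio (LR) = P(T|S) / P(T|¬S)

LR = 0.7786 / 0.2750
   = 2.83

The evidence is 2.83 times more likely if S is true than if S is false.
Because LR exceeds 1, T is evidence for S.


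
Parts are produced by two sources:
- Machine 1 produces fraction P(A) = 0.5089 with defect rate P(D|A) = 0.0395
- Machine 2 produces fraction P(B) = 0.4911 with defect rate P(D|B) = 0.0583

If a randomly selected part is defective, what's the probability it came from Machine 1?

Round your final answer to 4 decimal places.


Let A = from Machine 1, D = defective

Given:
- P(A) = 0.5089, P(B) = 0.4911
- P(D|A) = 0.0395, P(D|B) = 0.0583

Step 1: Find P(D)
P(D) = P(D|A)P(A) + P(D|B)P(B)
     = 0.0395 × 0.5089 + 0.0583 × 0.4911
     = 0.02010155 + 0.02863113
     = 0.04873268

Step 2: Apply Bayes' theorem
P(A|D) = P(D|A)P(A) / P(D)
       = 0.02010155 / 0.04873268
       = 0.4125


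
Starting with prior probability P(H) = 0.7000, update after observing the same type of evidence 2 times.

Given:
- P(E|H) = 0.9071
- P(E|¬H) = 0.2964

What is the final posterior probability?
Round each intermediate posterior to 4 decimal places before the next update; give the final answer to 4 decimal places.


Sequential Bayesian updating:

Initial prior: P(H) = 0.7000

Update 1:
  P(E) = 0.9071 × 0.7000 + 0.2964 × 0.3000 = 0.63497000 + 0.08892000 = 0.72389000
  P(H|E) = 0.63497000 / 0.72389000 = 0.8772

Update 2:
  P(E) = 0.9071 × 0.8772 + 0.2964 × 0.1228 = 0.79570812 + 0.03639792 = 0.83210604
  P(H|E) = 0.79570812 / 0.83210604 = 0.9563

Final posterior: 0.9563


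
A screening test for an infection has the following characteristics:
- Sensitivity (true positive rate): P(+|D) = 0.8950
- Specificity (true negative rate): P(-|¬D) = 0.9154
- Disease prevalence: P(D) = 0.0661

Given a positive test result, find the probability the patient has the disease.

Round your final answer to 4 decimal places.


Let D = has disease, + = positive test

Given:
- P(D) = 0.0661 (prevalence)
- P(+|D) = 0.8950 (sensitivity)
- P(-|¬D) = 0.9154 (specificity)
- P(+|¬D) = 0.0846 (false positive rate = 1 - specificity)

Step 1: Find P(+)
P(+) = P(+|D)P(D) + P(+|¬D)P(¬D)
     = 0.8950 × 0.0661 + 0.0846 × 0.9339
     = 0.05915950 + 0.07900794
     = 0.13816744

Step 2: Apply Bayes' theorem for P(D|+)
P(D|+) = P(+|D)P(D) / P(+)
       = 0.05915950 / 0.13816744
       = 0.4282


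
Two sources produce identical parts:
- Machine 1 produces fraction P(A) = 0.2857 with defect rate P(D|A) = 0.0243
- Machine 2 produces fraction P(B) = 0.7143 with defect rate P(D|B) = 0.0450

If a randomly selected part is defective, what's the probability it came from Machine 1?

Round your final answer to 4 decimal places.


Let A = from Machine 1, D = defective

Given:
- P(A) = 0.2857, P(B) = 0.7143
- P(D|A) = 0.0243, P(D|B) = 0.0450

Step 1: Find P(D)
P(D) = P(D|A)P(A) + P(D|B)P(B)
     = 0.0243 × 0.2857 + 0.0450 × 0.7143
     = 0.00694251 + 0.03214350
     = 0.03908601

Step 2: Apply Bayes' theorem
P(A|D) = P(D|A)P(A) / P(D)
       = 0.00694251 / 0.03908601
       = 0.1776


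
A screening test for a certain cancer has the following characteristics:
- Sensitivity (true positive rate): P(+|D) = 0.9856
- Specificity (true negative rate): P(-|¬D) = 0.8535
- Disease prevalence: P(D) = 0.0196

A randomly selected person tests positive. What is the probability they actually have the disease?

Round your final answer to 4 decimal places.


Let D = has disease, + = positive test

Given:
- P(D) = 0.0196 (prevalence)
- P(+|D) = 0.9856 (sensitivity)
- P(-|¬D) = 0.8535 (specificity)
- P(+|¬D) = 0.1465 (false positive rate = 1 - specificity)

Step 1: Find P(+)
P(+) = P(+|D)P(D) + P(+|¬D)P(¬D)
     = 0.9856 × 0.0196 + 0.1465 × 0.9804
     = 0.01931776 + 0.14362860
     = 0.16294636

Step 2: Apply Bayes' theorem for P(D|+)
P(D|+) = P(+|D)P(D) / P(+)
       = 0.01931776 / 0.16294636
       = 0.1186


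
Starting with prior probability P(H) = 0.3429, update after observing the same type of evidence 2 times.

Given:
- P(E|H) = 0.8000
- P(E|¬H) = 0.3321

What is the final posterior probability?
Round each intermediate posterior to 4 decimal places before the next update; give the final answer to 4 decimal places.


Sequential Bayesian updating:

Initial prior: P(H) = 0.3429

Update 1:
  P(E) = 0.8000 × 0.3429 + 0.3321 × 0.6571 = 0.27432000 + 0.21822291 = 0.49254291
  P(H|E) = 0.27432000 / 0.49254291 = 0.5569

Update 2:
  P(E) = 0.8000 × 0.5569 + 0.3321 × 0.4431 = 0.44552000 + 0.14715351 = 0.59267351
  P(H|E) = 0.44552000 / 0.59267351 = 0.7517

Final posterior: 0.7517


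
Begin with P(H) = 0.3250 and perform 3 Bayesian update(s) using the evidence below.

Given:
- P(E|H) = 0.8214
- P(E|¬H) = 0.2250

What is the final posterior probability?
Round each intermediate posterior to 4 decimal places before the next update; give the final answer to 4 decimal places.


Sequential Bayesian updating:

Initial prior: P(H) = 0.3250

Update 1:
  P(E) = 0.8214 × 0.3250 + 0.2250 × 0.6750 = 0.26695500 + 0.15187500 = 0.41883000
  P(H|E) = 0.26695500 / 0.41883000 = 0.6374

Update 2:
  P(E) = 0.8214 × 0.6374 + 0.2250 × 0.3626 = 0.52356036 + 0.08158500 = 0.60514536
  P(H|E) = 0.52356036 / 0.60514536 = 0.8652

Update 3:
  P(E) = 0.8214 × 0.8652 + 0.2250 × 0.1348 = 0.71067528 + 0.03033000 = 0.74100528
  P(H|E) = 0.71067528 / 0.74100528 = 0.9591

Final posterior: 0.9591


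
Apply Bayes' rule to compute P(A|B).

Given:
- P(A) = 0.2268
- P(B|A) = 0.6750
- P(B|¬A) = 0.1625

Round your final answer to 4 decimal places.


Bayes' theorem: P(A|B) = P(B|A) × P(A) / P(B)

Step 1: Calculate P(B) using law of total probability
P(B) = P(B|A)P(A) + P(B|¬A)P(¬A)
     = 0.6750 × 0.2268 + 0.1625 × 0.7732
     = 0.15309000 + 0.12564500
     = 0.27873500

Step 2: Apply Bayes' theorem
P(A|B) = P(B|A) × P(A) / P(B)
       = 0.15309000 / 0.27873500
       = 0.5492


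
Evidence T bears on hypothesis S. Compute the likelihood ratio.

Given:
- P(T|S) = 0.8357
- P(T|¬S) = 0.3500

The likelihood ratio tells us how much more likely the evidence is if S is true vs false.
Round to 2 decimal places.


Likelihood Ratio (LR) = P(T|S) / P(T|¬S)

LR = 0.8357 / 0.3500
   = 2.39

The evidence is 2.39 times more likely if S is true than if S is false.
LR > 1, so observing T raises the odds in favor of S.


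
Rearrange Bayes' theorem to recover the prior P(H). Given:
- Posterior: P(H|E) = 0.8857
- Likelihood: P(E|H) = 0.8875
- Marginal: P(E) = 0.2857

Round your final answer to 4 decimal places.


From Bayes' theorem: P(H|E) = P(E|H) × P(H) / P(E)

Rearranging for P(H):
P(H) = P(H|E) × P(E) / P(E|H)
     = 0.8857 × 0.2857 / 0.8875
     = 0.25304449 / 0.8875
     = 0.2851


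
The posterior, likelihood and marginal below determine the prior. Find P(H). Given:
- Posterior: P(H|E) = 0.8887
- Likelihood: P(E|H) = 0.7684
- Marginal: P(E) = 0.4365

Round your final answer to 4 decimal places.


From Bayes' theorem: P(H|E) = P(E|H) × P(H) / P(E)

Rearranging for P(H):
P(H) = P(H|E) × P(E) / P(E|H)
     = 0.8887 × 0.4365 / 0.7684
     = 0.38791755 / 0.7684
     = 0.5048


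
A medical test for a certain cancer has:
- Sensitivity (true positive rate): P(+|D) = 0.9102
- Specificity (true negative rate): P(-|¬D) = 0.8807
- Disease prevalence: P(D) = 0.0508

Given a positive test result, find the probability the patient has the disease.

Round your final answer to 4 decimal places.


Let D = has disease, + = positive test

Given:
- P(D) = 0.0508 (prevalence)
- P(+|D) = 0.9102 (sensitivity)
- P(-|¬D) = 0.8807 (specificity)
- P(+|¬D) = 0.1193 (false positive rate = 1 - specificity)

Step 1: Find P(+)
P(+) = P(+|D)P(D) + P(+|¬D)P(¬D)
     = 0.9102 × 0.0508 + 0.1193 × 0.9492
     = 0.04623816 + 0.11323956
     = 0.15947772

Step 2: Apply Bayes' theorem for P(D|+)
P(D|+) = P(+|D)P(D) / P(+)
       = 0.04623816 / 0.15947772
       = 0.2899


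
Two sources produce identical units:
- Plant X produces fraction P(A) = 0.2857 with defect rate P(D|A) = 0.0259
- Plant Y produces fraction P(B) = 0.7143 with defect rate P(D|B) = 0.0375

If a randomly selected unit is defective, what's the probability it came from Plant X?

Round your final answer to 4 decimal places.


Let A = from Plant X, D = defective

Given:
- P(A) = 0.2857, P(B) = 0.7143
- P(D|A) = 0.0259, P(D|B) = 0.0375

Step 1: Find P(D)
P(D) = P(D|A)P(A) + P(D|B)P(B)
     = 0.0259 × 0.2857 + 0.0375 × 0.7143
     = 0.00739963 + 0.02678625
     = 0.03418588

Step 2: Apply Bayes' theorem
P(A|D) = P(D|A)P(A) / P(D)
       = 0.00739963 / 0.03418588
       = 0.2165


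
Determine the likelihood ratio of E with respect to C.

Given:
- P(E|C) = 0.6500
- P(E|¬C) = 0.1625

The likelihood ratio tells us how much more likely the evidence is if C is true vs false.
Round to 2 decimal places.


Likelihood Ratio (LR) = P(E|C) / P(E|¬C)

LR = 0.6500 / 0.1625
   = 4.00

The evidence is 4.00 times more likely if C is true than if C is false.
Since LR > 1, the evidence supports C over ¬C.


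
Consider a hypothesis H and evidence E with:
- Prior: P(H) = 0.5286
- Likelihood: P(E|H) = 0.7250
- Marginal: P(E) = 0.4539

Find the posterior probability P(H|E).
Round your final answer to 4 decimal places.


Using Bayes' theorem:

P(H|E) = P(E|H) × P(H) / P(E)
       = 0.7250 × 0.5286 / 0.4539
       = 0.38323500 / 0.4539
       = 0.8443

The evidence strengthens our belief in H.
Prior: 0.5286 → Posterior: 0.8443


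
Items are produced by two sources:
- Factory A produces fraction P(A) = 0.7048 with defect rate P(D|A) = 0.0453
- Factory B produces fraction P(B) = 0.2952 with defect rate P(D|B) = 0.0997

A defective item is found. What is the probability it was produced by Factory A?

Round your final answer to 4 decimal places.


Let A = from Factory A, D = defective

Given:
- P(A) = 0.7048, P(B) = 0.2952
- P(D|A) = 0.0453, P(D|B) = 0.0997

Step 1: Find P(D)
P(D) = P(D|A)P(A) + P(D|B)P(B)
     = 0.0453 × 0.7048 + 0.0997 × 0.2952
     = 0.03192744 + 0.02943144
     = 0.06135888

Step 2: Apply Bayes' theorem
P(A|D) = P(D|A)P(A) / P(D)
       = 0.03192744 / 0.06135888
       = 0.5203


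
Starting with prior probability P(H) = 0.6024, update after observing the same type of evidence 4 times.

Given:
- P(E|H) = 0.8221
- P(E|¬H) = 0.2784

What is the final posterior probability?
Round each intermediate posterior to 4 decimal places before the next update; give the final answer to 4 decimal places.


Sequential Bayesian updating:

Initial prior: P(H) = 0.6024

Update 1:
  P(E) = 0.8221 × 0.6024 + 0.2784 × 0.3976 = 0.49523304 + 0.11069184 = 0.60592488
  P(H|E) = 0.49523304 / 0.60592488 = 0.8173

Update 2:
  P(E) = 0.8221 × 0.8173 + 0.2784 × 0.1827 = 0.67190233 + 0.05086368 = 0.72276601
  P(H|E) = 0.67190233 / 0.72276601 = 0.9296

Update 3:
  P(E) = 0.8221 × 0.9296 + 0.2784 × 0.0704 = 0.76422416 + 0.01959936 = 0.78382352
  P(H|E) = 0.76422416 / 0.78382352 = 0.9750

Update 4:
  P(E) = 0.8221 × 0.9750 + 0.2784 × 0.0250 = 0.80154750 + 0.00696000 = 0.80850750
  P(H|E) = 0.80154750 / 0.80850750 = 0.9914

Final posterior: 0.9914


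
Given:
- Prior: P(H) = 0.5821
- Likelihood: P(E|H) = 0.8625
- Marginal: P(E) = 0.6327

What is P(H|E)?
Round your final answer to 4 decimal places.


Using Bayes' theorem:

P(H|E) = P(E|H) × P(H) / P(E)
       = 0.8625 × 0.5821 / 0.6327
       = 0.50206125 / 0.6327
       = 0.7935

The evidence strengthens our belief in H.
Prior: 0.5821 → Posterior: 0.7935


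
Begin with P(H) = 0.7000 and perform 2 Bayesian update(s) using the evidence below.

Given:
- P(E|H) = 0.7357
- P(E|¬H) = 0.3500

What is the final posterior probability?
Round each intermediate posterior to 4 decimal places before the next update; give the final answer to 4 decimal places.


Sequential Bayesian updating:

Initial prior: P(H) = 0.7000

Update 1:
  P(E) = 0.7357 × 0.7000 + 0.3500 × 0.3000 = 0.51499000 + 0.10500000 = 0.61999000
  P(H|E) = 0.51499000 / 0.61999000 = 0.8306

Update 2:
  P(E) = 0.7357 × 0.8306 + 0.3500 × 0.1694 = 0.61107242 + 0.05929000 = 0.67036242
  P(H|E) = 0.61107242 / 0.67036242 = 0.9116

Final posterior: 0.9116


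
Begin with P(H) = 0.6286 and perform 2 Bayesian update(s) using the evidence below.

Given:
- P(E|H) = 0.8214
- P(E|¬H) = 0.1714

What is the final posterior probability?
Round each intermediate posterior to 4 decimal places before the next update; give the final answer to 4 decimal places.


Sequential Bayesian updating:

Initial prior: P(H) = 0.6286

Update 1:
  P(E) = 0.8214 × 0.6286 + 0.1714 × 0.3714 = 0.51633204 + 0.06365796 = 0.57999000
  P(H|E) = 0.51633204 / 0.57999000 = 0.8902

Update 2:
  P(E) = 0.8214 × 0.8902 + 0.1714 × 0.1098 = 0.73121028 + 0.01881972 = 0.75003000
  P(H|E) = 0.73121028 / 0.75003000 = 0.9749

Final posterior: 0.9749
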